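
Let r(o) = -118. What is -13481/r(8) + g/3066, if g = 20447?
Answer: 1562339/12921 ≈ 120.91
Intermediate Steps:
-13481/r(8) + g/3066 = -13481/(-118) + 20447/3066 = -13481*(-1/118) + 20447*(1/3066) = 13481/118 + 2921/438 = 1562339/12921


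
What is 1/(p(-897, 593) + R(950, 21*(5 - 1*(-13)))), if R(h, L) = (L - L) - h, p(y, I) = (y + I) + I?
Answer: -1/661 ≈ -0.0015129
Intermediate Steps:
p(y, I) = y + 2*I (p(y, I) = (I + y) + I = y + 2*I)
R(h, L) = -h (R(h, L) = 0 - h = -h)
1/(p(-897, 593) + R(950, 21*(5 - 1*(-13)))) = 1/((-897 + 2*593) - 1*950) = 1/((-897 + 1186) - 950) = 1/(289 - 950) = 1/(-661) = -1/661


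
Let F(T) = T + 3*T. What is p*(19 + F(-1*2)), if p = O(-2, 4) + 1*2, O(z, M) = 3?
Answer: 55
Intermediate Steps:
F(T) = 4*T
p = 5 (p = 3 + 1*2 = 3 + 2 = 5)
p*(19 + F(-1*2)) = 5*(19 + 4*(-1*2)) = 5*(19 + 4*(-2)) = 5*(19 - 8) = 5*11 = 55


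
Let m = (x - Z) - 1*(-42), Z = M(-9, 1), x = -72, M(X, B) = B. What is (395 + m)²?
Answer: 132496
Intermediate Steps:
Z = 1
m = -31 (m = (-72 - 1*1) - 1*(-42) = (-72 - 1) + 42 = -73 + 42 = -31)
(395 + m)² = (395 - 31)² = 364² = 132496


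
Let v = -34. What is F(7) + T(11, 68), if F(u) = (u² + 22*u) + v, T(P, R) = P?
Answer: 180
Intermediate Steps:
F(u) = -34 + u² + 22*u (F(u) = (u² + 22*u) - 34 = -34 + u² + 22*u)
F(7) + T(11, 68) = (-34 + 7² + 22*7) + 11 = (-34 + 49 + 154) + 11 = 169 + 11 = 180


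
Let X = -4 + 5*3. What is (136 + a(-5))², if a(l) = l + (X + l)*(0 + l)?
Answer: 10201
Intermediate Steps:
X = 11 (X = -4 + 15 = 11)
a(l) = l + l*(11 + l) (a(l) = l + (11 + l)*(0 + l) = l + (11 + l)*l = l + l*(11 + l))
(136 + a(-5))² = (136 - 5*(12 - 5))² = (136 - 5*7)² = (136 - 35)² = 101² = 10201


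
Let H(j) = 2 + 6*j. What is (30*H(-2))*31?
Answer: -9300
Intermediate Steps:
(30*H(-2))*31 = (30*(2 + 6*(-2)))*31 = (30*(2 - 12))*31 = (30*(-10))*31 = -300*31 = -9300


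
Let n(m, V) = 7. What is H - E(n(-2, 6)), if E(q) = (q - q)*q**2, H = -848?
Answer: -848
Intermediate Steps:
E(q) = 0 (E(q) = 0*q**2 = 0)
H - E(n(-2, 6)) = -848 - 1*0 = -848 + 0 = -848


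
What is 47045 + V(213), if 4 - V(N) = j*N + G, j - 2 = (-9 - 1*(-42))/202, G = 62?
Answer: 9398293/202 ≈ 46526.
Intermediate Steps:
j = 437/202 (j = 2 + (-9 - 1*(-42))/202 = 2 + (-9 + 42)*(1/202) = 2 + 33*(1/202) = 2 + 33/202 = 437/202 ≈ 2.1634)
V(N) = -58 - 437*N/202 (V(N) = 4 - (437*N/202 + 62) = 4 - (62 + 437*N/202) = 4 + (-62 - 437*N/202) = -58 - 437*N/202)
47045 + V(213) = 47045 + (-58 - 437/202*213) = 47045 + (-58 - 93081/202) = 47045 - 104797/202 = 9398293/202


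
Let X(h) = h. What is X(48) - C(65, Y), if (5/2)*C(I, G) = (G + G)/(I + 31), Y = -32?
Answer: 724/15 ≈ 48.267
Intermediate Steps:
C(I, G) = 4*G/(5*(31 + I)) (C(I, G) = 2*((G + G)/(I + 31))/5 = 2*((2*G)/(31 + I))/5 = 2*(2*G/(31 + I))/5 = 4*G/(5*(31 + I)))
X(48) - C(65, Y) = 48 - 4*(-32)/(5*(31 + 65)) = 48 - 4*(-32)/(5*96) = 48 - 1*(-4/15) = 48 + 4/15 = 724/15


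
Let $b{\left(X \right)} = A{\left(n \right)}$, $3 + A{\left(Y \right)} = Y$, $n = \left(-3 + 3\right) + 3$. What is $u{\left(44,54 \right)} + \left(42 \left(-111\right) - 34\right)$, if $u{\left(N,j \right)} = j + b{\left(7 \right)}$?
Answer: $-4642$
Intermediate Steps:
$n = 3$ ($n = 0 + 3 = 3$)
$A{\left(Y \right)} = -3 + Y$
$b{\left(X \right)} = 0$ ($b{\left(X \right)} = -3 + 3 = 0$)
$u{\left(N,j \right)} = j$ ($u{\left(N,j \right)} = j + 0 = j$)
$u{\left(44,54 \right)} + \left(42 \left(-111\right) - 34\right) = 54 + \left(42 \left(-111\right) - 34\right) = 54 - 4696 = -4642$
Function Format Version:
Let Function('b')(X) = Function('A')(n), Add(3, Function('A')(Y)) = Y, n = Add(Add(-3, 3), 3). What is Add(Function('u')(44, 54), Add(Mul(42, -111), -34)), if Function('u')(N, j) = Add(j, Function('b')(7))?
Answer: -4642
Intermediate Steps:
n = 3 (n = Add(0, 3) = 3)
Function('A')(Y) = Add(-3, Y)
Function('b')(X) = 0 (Function('b')(X) = Add(-3, 3) = 0)
Function('u')(N, j) = j (Function('u')(N, j) = Add(j, 0) = j)
Add(Function('u')(44, 54), Add(Mul(42, -111), -34)) = Add(54, Add(Mul(42, -111), -34)) = Add(54, Add(-4662, -34)) = Add(54, -4696) = -4642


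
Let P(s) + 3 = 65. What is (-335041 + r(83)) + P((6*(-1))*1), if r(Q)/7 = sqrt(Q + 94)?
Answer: -334979 + 7*sqrt(177) ≈ -3.3489e+5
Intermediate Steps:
P(s) = 62 (P(s) = -3 + 65 = 62)
r(Q) = 7*sqrt(94 + Q) (r(Q) = 7*sqrt(Q + 94) = 7*sqrt(94 + Q))
(-335041 + r(83)) + P((6*(-1))*1) = (-335041 + 7*sqrt(94 + 83)) + 62 = (-335041 + 7*sqrt(177)) + 62 = -334979 + 7*sqrt(177)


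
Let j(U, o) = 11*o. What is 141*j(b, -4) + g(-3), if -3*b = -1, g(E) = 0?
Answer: -6204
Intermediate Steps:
b = ⅓ (b = -⅓*(-1) = ⅓ ≈ 0.33333)
141*j(b, -4) + g(-3) = 141*(11*(-4)) + 0 = 141*(-44) + 0 = -6204 + 0 = -6204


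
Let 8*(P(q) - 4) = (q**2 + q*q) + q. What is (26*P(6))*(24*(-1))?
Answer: -8580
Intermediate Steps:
P(q) = 4 + q**2/4 + q/8 (P(q) = 4 + ((q**2 + q*q) + q)/8 = 4 + ((q**2 + q**2) + q)/8 = 4 + (2*q**2 + q)/8 = 4 + (q + 2*q**2)/8 = 4 + (q**2/4 + q/8) = 4 + q**2/4 + q/8)
(26*P(6))*(24*(-1)) = (26*(4 + (1/4)*6**2 + (1/8)*6))*(24*(-1)) = (26*(4 + (1/4)*36 + 3/4))*(-24) = (26*(4 + 9 + 3/4))*(-24) = (26*(55/4))*(-24) = (715/2)*(-24) = -8580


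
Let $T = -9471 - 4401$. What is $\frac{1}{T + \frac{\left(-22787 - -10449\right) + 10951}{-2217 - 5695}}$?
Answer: $- \frac{7912}{109753877} \approx -7.2089 \cdot 10^{-5}$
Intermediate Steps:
$T = -13872$
$\frac{1}{T + \frac{\left(-22787 - -10449\right) + 10951}{-2217 - 5695}} = \frac{1}{-13872 + \frac{\left(-22787 - -10449\right) + 10951}{-2217 - 5695}} = \frac{1}{-13872 + \frac{\left(-22787 + 10449\right) + 10951}{-7912}} = \frac{1}{-13872 + \left(-12338 + 10951\right) \left(- \frac{1}{7912}\right)} = \frac{1}{-13872 - - \frac{1387}{7912}} = \frac{1}{-13872 + \frac{1387}{7912}} = \frac{1}{- \frac{109753877}{7912}} = - \frac{7912}{109753877}$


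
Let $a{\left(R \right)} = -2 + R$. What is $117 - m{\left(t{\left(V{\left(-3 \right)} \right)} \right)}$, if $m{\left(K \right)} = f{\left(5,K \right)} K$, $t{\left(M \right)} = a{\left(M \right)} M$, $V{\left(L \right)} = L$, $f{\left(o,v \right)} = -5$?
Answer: $192$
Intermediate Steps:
$t{\left(M \right)} = M \left(-2 + M\right)$ ($t{\left(M \right)} = \left(-2 + M\right) M = M \left(-2 + M\right)$)
$m{\left(K \right)} = - 5 K$
$117 - m{\left(t{\left(V{\left(-3 \right)} \right)} \right)} = 117 - - 5 \left(- 3 \left(-2 - 3\right)\right) = 117 - - 5 \left(\left(-3\right) \left(-5\right)\right) = 117 - \left(-5\right) 15 = 117 - -75 = 117 + 75 = 192$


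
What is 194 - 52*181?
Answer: -9218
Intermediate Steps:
194 - 52*181 = 194 - 9412 = -9218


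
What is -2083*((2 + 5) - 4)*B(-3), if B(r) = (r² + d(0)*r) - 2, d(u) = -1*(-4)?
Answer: 31245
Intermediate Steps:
d(u) = 4
B(r) = -2 + r² + 4*r (B(r) = (r² + 4*r) - 2 = -2 + r² + 4*r)
-2083*((2 + 5) - 4)*B(-3) = -2083*((2 + 5) - 4)*(-2 + (-3)² + 4*(-3)) = -2083*(7 - 4)*(-2 + 9 - 12) = -6249*(-5) = -2083*(-15) = 31245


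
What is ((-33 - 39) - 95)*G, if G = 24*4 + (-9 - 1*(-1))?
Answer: -14696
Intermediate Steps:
G = 88 (G = 96 + (-9 + 1) = 96 - 8 = 88)
((-33 - 39) - 95)*G = ((-33 - 39) - 95)*88 = (-72 - 95)*88 = -167*88 = -14696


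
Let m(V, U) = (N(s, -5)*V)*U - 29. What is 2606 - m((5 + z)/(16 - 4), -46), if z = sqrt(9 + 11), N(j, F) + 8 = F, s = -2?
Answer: 14315/6 - 299*sqrt(5)/3 ≈ 2163.0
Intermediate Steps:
N(j, F) = -8 + F
z = 2*sqrt(5) (z = sqrt(20) = 2*sqrt(5) ≈ 4.4721)
m(V, U) = -29 - 13*U*V (m(V, U) = ((-8 - 5)*V)*U - 29 = (-13*V)*U - 29 = -13*U*V - 29 = -29 - 13*U*V)
2606 - m((5 + z)/(16 - 4), -46) = 2606 - (-29 - 13*(-46)*(5 + 2*sqrt(5))/(16 - 4)) = 2606 - (-29 - 13*(-46)*(5 + 2*sqrt(5))/12) = 2606 - (-29 - 13*(-46)*(5 + 2*sqrt(5))*(1/12)) = 2606 - (-29 - 13*(-46)*(5/12 + sqrt(5)/6)) = 2606 - (-29 + (1495/6 + 299*sqrt(5)/3)) = 2606 - (1321/6 + 299*sqrt(5)/3) = 2606 + (-1321/6 - 299*sqrt(5)/3) = 14315/6 - 299*sqrt(5)/3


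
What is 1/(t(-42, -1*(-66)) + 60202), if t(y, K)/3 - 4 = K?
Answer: 1/60412 ≈ 1.6553e-5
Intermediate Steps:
t(y, K) = 12 + 3*K
1/(t(-42, -1*(-66)) + 60202) = 1/((12 + 3*(-1*(-66))) + 60202) = 1/((12 + 3*66) + 60202) = 1/((12 + 198) + 60202) = 1/(210 + 60202) = 1/60412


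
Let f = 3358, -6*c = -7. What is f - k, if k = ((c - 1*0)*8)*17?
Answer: 9598/3 ≈ 3199.3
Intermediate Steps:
c = 7/6 (c = -⅙*(-7) = 7/6 ≈ 1.1667)
k = 476/3 (k = ((7/6 - 1*0)*8)*17 = ((7/6 + 0)*8)*17 = ((7/6)*8)*17 = (28/3)*17 = 476/3 ≈ 158.67)
f - k = 3358 - 1*476/3 = 3358 - 476/3 = 9598/3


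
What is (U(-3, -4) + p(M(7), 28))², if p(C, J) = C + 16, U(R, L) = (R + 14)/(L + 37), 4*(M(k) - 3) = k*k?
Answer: 143641/144 ≈ 997.51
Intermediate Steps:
M(k) = 3 + k²/4 (M(k) = 3 + (k*k)/4 = 3 + k²/4)
U(R, L) = (14 + R)/(37 + L)
p(C, J) = 16 + C
(U(-3, -4) + p(M(7), 28))² = ((14 - 3)/(37 - 4) + (16 + (3 + (¼)*7²)))² = (11/33 + (16 + (3 + (¼)*49)))² = ((1/33)*11 + (16 + (3 + 49/4)))² = (⅓ + (16 + 61/4))² = (⅓ + 125/4)² = (379/12)² = 143641/144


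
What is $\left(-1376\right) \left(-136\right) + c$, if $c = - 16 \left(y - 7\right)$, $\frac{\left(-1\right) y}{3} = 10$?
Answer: $187728$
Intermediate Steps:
$y = -30$ ($y = \left(-3\right) 10 = -30$)
$c = 592$ ($c = - 16 \left(-30 - 7\right) = \left(-16\right) \left(-37\right) = 592$)
$\left(-1376\right) \left(-136\right) + c = \left(-1376\right) \left(-136\right) + 592 = 187136 + 592 = 187728$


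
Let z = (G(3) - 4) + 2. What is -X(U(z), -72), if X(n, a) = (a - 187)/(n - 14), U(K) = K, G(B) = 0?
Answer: -259/16 ≈ -16.188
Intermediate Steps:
z = -2 (z = (0 - 4) + 2 = -4 + 2 = -2)
X(n, a) = (-187 + a)/(-14 + n)
-X(U(z), -72) = -(-187 - 72)/(-14 - 2) = -(-259)/(-16) = -(-1)*(-259)/16 = -1*259/16 = -259/16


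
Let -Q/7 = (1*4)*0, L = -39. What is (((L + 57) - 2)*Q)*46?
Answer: 0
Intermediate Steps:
Q = 0 (Q = -7*1*4*0 = -28*0 = -7*0 = 0)
(((L + 57) - 2)*Q)*46 = (((-39 + 57) - 2)*0)*46 = ((18 - 2)*0)*46 = (16*0)*46 = 0*46 = 0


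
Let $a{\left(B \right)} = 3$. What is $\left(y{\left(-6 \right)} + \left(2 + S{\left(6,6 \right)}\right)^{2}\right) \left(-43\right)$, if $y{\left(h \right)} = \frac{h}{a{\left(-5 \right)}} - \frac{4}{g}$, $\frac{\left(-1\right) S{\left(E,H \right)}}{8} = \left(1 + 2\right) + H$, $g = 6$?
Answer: $- \frac{631756}{3} \approx -2.1059 \cdot 10^{5}$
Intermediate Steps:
$S{\left(E,H \right)} = -24 - 8 H$ ($S{\left(E,H \right)} = - 8 \left(\left(1 + 2\right) + H\right) = - 8 \left(3 + H\right) = -24 - 8 H$)
$y{\left(h \right)} = - \frac{2}{3} + \frac{h}{3}$ ($y{\left(h \right)} = \frac{h}{3} - \frac{4}{6} = h \frac{1}{3} - \frac{2}{3} = \frac{h}{3} - \frac{2}{3} = - \frac{2}{3} + \frac{h}{3}$)
$\left(y{\left(-6 \right)} + \left(2 + S{\left(6,6 \right)}\right)^{2}\right) \left(-43\right) = \left(\left(- \frac{2}{3} + \frac{1}{3} \left(-6\right)\right) + \left(2 - 72\right)^{2}\right) \left(-43\right) = \left(\left(- \frac{2}{3} - 2\right) + \left(2 - 72\right)^{2}\right) \left(-43\right) = \left(- \frac{8}{3} + \left(2 - 72\right)^{2}\right) \left(-43\right) = \left(- \frac{8}{3} + \left(-70\right)^{2}\right) \left(-43\right) = \left(- \frac{8}{3} + 4900\right) \left(-43\right) = \frac{14692}{3} \left(-43\right) = - \frac{631756}{3}$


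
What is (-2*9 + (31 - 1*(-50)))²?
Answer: 3969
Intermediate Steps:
(-2*9 + (31 - 1*(-50)))² = (-18 + (31 + 50))² = (-18 + 81)² = 63² = 3969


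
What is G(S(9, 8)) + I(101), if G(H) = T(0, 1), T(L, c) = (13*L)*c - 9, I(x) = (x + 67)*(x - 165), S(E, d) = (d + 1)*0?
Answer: -10761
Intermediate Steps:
S(E, d) = 0 (S(E, d) = (1 + d)*0 = 0)
I(x) = (-165 + x)*(67 + x) (I(x) = (67 + x)*(-165 + x) = (-165 + x)*(67 + x))
T(L, c) = -9 + 13*L*c (T(L, c) = 13*L*c - 9 = -9 + 13*L*c)
G(H) = -9 (G(H) = -9 + 13*0*1 = -9 + 0 = -9)
G(S(9, 8)) + I(101) = -9 + (-11055 + 101**2 - 98*101) = -9 + (-11055 + 10201 - 9898) = -9 - 10752 = -10761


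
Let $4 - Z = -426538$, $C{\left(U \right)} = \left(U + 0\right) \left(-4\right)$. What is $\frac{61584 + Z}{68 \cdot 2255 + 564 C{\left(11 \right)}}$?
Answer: $\frac{244063}{64262} \approx 3.7979$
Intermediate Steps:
$C{\left(U \right)} = - 4 U$ ($C{\left(U \right)} = U \left(-4\right) = - 4 U$)
$Z = 426542$ ($Z = 4 - -426538 = 4 + 426538 = 426542$)
$\frac{61584 + Z}{68 \cdot 2255 + 564 C{\left(11 \right)}} = \frac{61584 + 426542}{68 \cdot 2255 + 564 \left(\left(-4\right) 11\right)} = \frac{488126}{153340 + 564 \left(-44\right)} = \frac{488126}{153340 - 24816} = \frac{488126}{128524} = 488126 \cdot \frac{1}{128524} = \frac{244063}{64262}$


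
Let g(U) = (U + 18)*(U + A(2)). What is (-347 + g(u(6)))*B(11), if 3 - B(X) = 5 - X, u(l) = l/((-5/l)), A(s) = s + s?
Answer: -85851/25 ≈ -3434.0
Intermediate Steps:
A(s) = 2*s
u(l) = -l²/5 (u(l) = l*(-l/5) = -l²/5)
B(X) = -2 + X (B(X) = 3 - (5 - X) = 3 + (-5 + X) = -2 + X)
g(U) = (4 + U)*(18 + U) (g(U) = (U + 18)*(U + 2*2) = (18 + U)*(U + 4) = (18 + U)*(4 + U) = (4 + U)*(18 + U))
(-347 + g(u(6)))*B(11) = (-347 + (72 + (-⅕*6²)² + 22*(-⅕*6²)))*(-2 + 11) = (-347 + (72 + (-⅕*36)² + 22*(-⅕*36)))*9 = (-347 + (72 + (-36/5)² + 22*(-36/5)))*9 = (-347 + (72 + 1296/25 - 792/5))*9 = (-347 - 864/25)*9 = -9539/25*9 = -85851/25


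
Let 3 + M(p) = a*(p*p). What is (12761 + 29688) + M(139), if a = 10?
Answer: 235656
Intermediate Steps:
M(p) = -3 + 10*p**2 (M(p) = -3 + 10*(p*p) = -3 + 10*p**2)
(12761 + 29688) + M(139) = (12761 + 29688) + (-3 + 10*139**2) = 42449 + (-3 + 10*19321) = 42449 + (-3 + 193210) = 42449 + 193207 = 235656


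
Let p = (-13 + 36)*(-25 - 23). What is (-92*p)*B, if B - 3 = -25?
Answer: -2234496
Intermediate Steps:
B = -22 (B = 3 - 25 = -22)
p = -1104 (p = 23*(-48) = -1104)
(-92*p)*B = -92*(-1104)*(-22) = 101568*(-22) = -2234496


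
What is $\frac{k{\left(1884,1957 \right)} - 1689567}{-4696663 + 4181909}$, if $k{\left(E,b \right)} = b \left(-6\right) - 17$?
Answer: $\frac{850663}{257377} \approx 3.3051$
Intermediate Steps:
$k{\left(E,b \right)} = -17 - 6 b$ ($k{\left(E,b \right)} = - 6 b - 17 = -17 - 6 b$)
$\frac{k{\left(1884,1957 \right)} - 1689567}{-4696663 + 4181909} = \frac{\left(-17 - 11742\right) - 1689567}{-4696663 + 4181909} = \frac{\left(-17 - 11742\right) - 1689567}{-514754} = \left(-11759 - 1689567\right) \left(- \frac{1}{514754}\right) = \left(-1701326\right) \left(- \frac{1}{514754}\right) = \frac{850663}{257377}$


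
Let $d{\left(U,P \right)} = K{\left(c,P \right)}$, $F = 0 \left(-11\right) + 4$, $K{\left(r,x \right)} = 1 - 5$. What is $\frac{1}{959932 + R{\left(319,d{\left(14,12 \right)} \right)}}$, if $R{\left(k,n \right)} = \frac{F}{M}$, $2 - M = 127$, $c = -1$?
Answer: $\frac{125}{119991496} \approx 1.0417 \cdot 10^{-6}$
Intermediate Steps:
$K{\left(r,x \right)} = -4$
$F = 4$ ($F = 0 + 4 = 4$)
$M = -125$ ($M = 2 - 127 = -125$)
$d{\left(U,P \right)} = -4$
$R{\left(k,n \right)} = - \frac{4}{125}$ ($R{\left(k,n \right)} = \frac{4}{-125} = 4 \left(- \frac{1}{125}\right) = - \frac{4}{125}$)
$\frac{1}{959932 + R{\left(319,d{\left(14,12 \right)} \right)}} = \frac{1}{959932 - \frac{4}{125}} = \frac{1}{\frac{119991496}{125}} = \frac{125}{119991496}$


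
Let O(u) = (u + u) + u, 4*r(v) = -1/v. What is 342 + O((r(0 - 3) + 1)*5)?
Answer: 1433/4 ≈ 358.25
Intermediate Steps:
r(v) = -1/(4*v) (r(v) = (-1/v)/4 = -1/(4*v))
O(u) = 3*u (O(u) = 2*u + u = 3*u)
342 + O((r(0 - 3) + 1)*5) = 342 + 3*((-1/(4*(0 - 3)) + 1)*5) = 342 + 3*((-1/4/(-3) + 1)*5) = 342 + 3*((-1/4*(-1/3) + 1)*5) = 342 + 3*((1/12 + 1)*5) = 342 + 3*((13/12)*5) = 342 + 3*(65/12) = 342 + 65/4 = 1433/4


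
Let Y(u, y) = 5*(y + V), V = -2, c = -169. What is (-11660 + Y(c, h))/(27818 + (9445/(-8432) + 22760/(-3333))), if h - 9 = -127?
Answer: -344553274560/781569673703 ≈ -0.44085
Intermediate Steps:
h = -118 (h = 9 - 127 = -118)
Y(u, y) = -10 + 5*y (Y(u, y) = 5*(y - 2) = 5*(-2 + y) = -10 + 5*y)
(-11660 + Y(c, h))/(27818 + (9445/(-8432) + 22760/(-3333))) = (-11660 + (-10 + 5*(-118)))/(27818 + (9445/(-8432) + 22760/(-3333))) = (-11660 + (-10 - 590))/(27818 + (9445*(-1/8432) + 22760*(-1/3333))) = (-11660 - 600)/(27818 + (-9445/8432 - 22760/3333)) = -12260/(27818 - 223392505/28103856) = -12260/781569673703/28103856 = -12260*28103856/781569673703 = -344553274560/781569673703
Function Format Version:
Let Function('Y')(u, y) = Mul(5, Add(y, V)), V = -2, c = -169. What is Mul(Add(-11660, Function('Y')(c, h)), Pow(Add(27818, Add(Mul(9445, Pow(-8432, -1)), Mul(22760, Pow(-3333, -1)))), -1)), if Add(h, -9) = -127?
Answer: Rational(-344553274560, 781569673703) ≈ -0.44085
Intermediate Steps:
h = -118 (h = Add(9, -127) = -118)
Function('Y')(u, y) = Add(-10, Mul(5, y)) (Function('Y')(u, y) = Mul(5, Add(y, -2)) = Mul(5, Add(-2, y)) = Add(-10, Mul(5, y)))
Mul(Add(-11660, Function('Y')(c, h)), Pow(Add(27818, Add(Mul(9445, Pow(-8432, -1)), Mul(22760, Pow(-3333, -1)))), -1)) = Mul(Add(-11660, Add(-10, Mul(5, -118))), Pow(Add(27818, Add(Mul(9445, Pow(-8432, -1)), Mul(22760, Pow(-3333, -1)))), -1)) = Mul(Add(-11660, Add(-10, -590)), Pow(Add(27818, Add(Mul(9445, Rational(-1, 8432)), Mul(22760, Rational(-1, 3333)))), -1)) = Mul(Add(-11660, -600), Pow(Add(27818, Add(Rational(-9445, 8432), Rational(-22760, 3333))), -1)) = Mul(-12260, Pow(Add(27818, Rational(-223392505, 28103856)), -1)) = Mul(-12260, Pow(Rational(781569673703, 28103856), -1)) = Mul(-12260, Rational(28103856, 781569673703)) = Rational(-344553274560, 781569673703)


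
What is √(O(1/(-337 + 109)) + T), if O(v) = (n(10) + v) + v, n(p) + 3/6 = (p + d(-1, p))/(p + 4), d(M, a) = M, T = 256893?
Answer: √163590575358/798 ≈ 506.85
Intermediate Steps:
n(p) = -½ + (-1 + p)/(4 + p) (n(p) = -½ + (p - 1)/(p + 4) = -½ + (-1 + p)/(4 + p))
O(v) = ⅐ + 2*v (O(v) = ((-6 + 10)/(2*(4 + 10)) + v) + v = ((½)*4/14 + v) + v = ((½)*(1/14)*4 + v) + v = (⅐ + v) + v = ⅐ + 2*v)
√(O(1/(-337 + 109)) + T) = √((⅐ + 2/(-337 + 109)) + 256893) = √((⅐ + 2/(-228)) + 256893) = √((⅐ + 2*(-1/228)) + 256893) = √((⅐ - 1/114) + 256893) = √(107/798 + 256893) = √(205000721/798) = √163590575358/798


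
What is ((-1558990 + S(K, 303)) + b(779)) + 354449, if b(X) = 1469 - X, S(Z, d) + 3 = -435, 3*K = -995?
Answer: -1204289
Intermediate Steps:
K = -995/3 (K = (⅓)*(-995) = -995/3 ≈ -331.67)
S(Z, d) = -438 (S(Z, d) = -3 - 435 = -438)
((-1558990 + S(K, 303)) + b(779)) + 354449 = ((-1558990 - 438) + (1469 - 1*779)) + 354449 = (-1559428 + (1469 - 779)) + 354449 = (-1559428 + 690) + 354449 = -1558738 + 354449 = -1204289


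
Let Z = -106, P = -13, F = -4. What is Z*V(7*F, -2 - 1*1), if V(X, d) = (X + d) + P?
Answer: 4664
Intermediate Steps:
V(X, d) = -13 + X + d (V(X, d) = (X + d) - 13 = -13 + X + d)
Z*V(7*F, -2 - 1*1) = -106*(-13 + 7*(-4) + (-2 - 1*1)) = -106*(-13 - 28 + (-2 - 1)) = -106*(-13 - 28 - 3) = -106*(-44) = 4664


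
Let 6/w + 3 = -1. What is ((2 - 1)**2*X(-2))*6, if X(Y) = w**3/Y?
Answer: 81/8 ≈ 10.125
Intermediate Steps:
w = -3/2 (w = 6/(-3 - 1) = 6/(-4) = 6*(-1/4) = -3/2 ≈ -1.5000)
X(Y) = -27/(8*Y) (X(Y) = (-3/2)**3/Y = -27/(8*Y))
((2 - 1)**2*X(-2))*6 = ((2 - 1)**2*(-27/8/(-2)))*6 = (1**2*(-27/8*(-1/2)))*6 = (1*(27/16))*6 = (27/16)*6 = 81/8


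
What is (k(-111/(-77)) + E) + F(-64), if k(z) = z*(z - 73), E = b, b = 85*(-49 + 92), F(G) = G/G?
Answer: 21064814/5929 ≈ 3552.8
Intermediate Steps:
F(G) = 1
b = 3655 (b = 85*43 = 3655)
E = 3655
k(z) = z*(-73 + z)
(k(-111/(-77)) + E) + F(-64) = ((-111/(-77))*(-73 - 111/(-77)) + 3655) + 1 = ((-111*(-1/77))*(-73 - 111*(-1/77)) + 3655) + 1 = (111*(-73 + 111/77)/77 + 3655) + 1 = ((111/77)*(-5510/77) + 3655) + 1 = (-611610/5929 + 3655) + 1 = 21058885/5929 + 1 = 21064814/5929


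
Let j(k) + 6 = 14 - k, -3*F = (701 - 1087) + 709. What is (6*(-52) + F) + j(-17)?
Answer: -1184/3 ≈ -394.67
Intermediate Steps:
F = -323/3 (F = -((701 - 1087) + 709)/3 = -(-386 + 709)/3 = -⅓*323 = -323/3 ≈ -107.67)
j(k) = 8 - k (j(k) = -6 + (14 - k) = 8 - k)
(6*(-52) + F) + j(-17) = (6*(-52) - 323/3) + (8 - 1*(-17)) = (-312 - 323/3) + (8 + 17) = -1259/3 + 25 = -1184/3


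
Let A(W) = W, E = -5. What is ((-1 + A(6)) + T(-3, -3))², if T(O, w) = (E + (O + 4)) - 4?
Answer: 9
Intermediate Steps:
T(O, w) = -5 + O (T(O, w) = (-5 + (O + 4)) - 4 = (-5 + (4 + O)) - 4 = (-1 + O) - 4 = -5 + O)
((-1 + A(6)) + T(-3, -3))² = ((-1 + 6) + (-5 - 3))² = (5 - 8)² = (-3)² = 9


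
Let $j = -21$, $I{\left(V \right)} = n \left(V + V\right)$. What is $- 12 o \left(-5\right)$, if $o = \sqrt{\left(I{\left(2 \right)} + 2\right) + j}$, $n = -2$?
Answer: $180 i \sqrt{3} \approx 311.77 i$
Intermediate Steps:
$I{\left(V \right)} = - 4 V$ ($I{\left(V \right)} = - 2 \left(V + V\right) = - 2 \cdot 2 V = - 4 V$)
$o = 3 i \sqrt{3}$ ($o = \sqrt{\left(\left(-4\right) 2 + 2\right) - 21} = \sqrt{\left(-8 + 2\right) - 21} = \sqrt{-6 - 21} = \sqrt{-27} = 3 i \sqrt{3} \approx 5.1962 i$)
$- 12 o \left(-5\right) = - 12 \cdot 3 i \sqrt{3} \left(-5\right) = - 36 i \sqrt{3} \left(-5\right) = 180 i \sqrt{3}$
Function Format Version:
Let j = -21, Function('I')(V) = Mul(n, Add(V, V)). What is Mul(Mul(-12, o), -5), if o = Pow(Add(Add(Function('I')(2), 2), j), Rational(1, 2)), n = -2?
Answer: Mul(180, I, Pow(3, Rational(1, 2))) ≈ Mul(311.77, I)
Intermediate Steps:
Function('I')(V) = Mul(-4, V) (Function('I')(V) = Mul(-2, Add(V, V)) = Mul(-2, Mul(2, V)) = Mul(-4, V))
o = Mul(3, I, Pow(3, Rational(1, 2))) (o = Pow(Add(Add(Mul(-4, 2), 2), -21), Rational(1, 2)) = Pow(Add(Add(-8, 2), -21), Rational(1, 2)) = Pow(Add(-6, -21), Rational(1, 2)) = Pow(-27, Rational(1, 2)) = Mul(3, I, Pow(3, Rational(1, 2))) ≈ Mul(5.1962, I))
Mul(Mul(-12, o), -5) = Mul(Mul(-12, Mul(3, I, Pow(3, Rational(1, 2)))), -5) = Mul(Mul(-36, I, Pow(3, Rational(1, 2))), -5) = Mul(180, I, Pow(3, Rational(1, 2)))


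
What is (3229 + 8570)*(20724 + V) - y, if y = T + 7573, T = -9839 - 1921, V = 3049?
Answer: 280501814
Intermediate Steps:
T = -11760
y = -4187 (y = -11760 + 7573 = -4187)
(3229 + 8570)*(20724 + V) - y = (3229 + 8570)*(20724 + 3049) - 1*(-4187) = 11799*23773 + 4187 = 280497627 + 4187 = 280501814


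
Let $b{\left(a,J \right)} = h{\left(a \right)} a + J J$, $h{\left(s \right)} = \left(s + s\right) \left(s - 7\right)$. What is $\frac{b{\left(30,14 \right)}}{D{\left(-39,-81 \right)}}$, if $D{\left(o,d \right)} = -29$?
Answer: $- \frac{41596}{29} \approx -1434.3$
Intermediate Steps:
$h{\left(s \right)} = 2 s \left(-7 + s\right)$
$b{\left(a,J \right)} = J^{2} + 2 a^{2} \left(-7 + a\right)$ ($b{\left(a,J \right)} = 2 a \left(-7 + a\right) a + J J = 2 a^{2} \left(-7 + a\right) + J^{2} = J^{2} + 2 a^{2} \left(-7 + a\right)$)
$\frac{b{\left(30,14 \right)}}{D{\left(-39,-81 \right)}} = \frac{14^{2} + 2 \cdot 30^{2} \left(-7 + 30\right)}{-29} = \left(196 + 2 \cdot 900 \cdot 23\right) \left(- \frac{1}{29}\right) = \left(196 + 41400\right) \left(- \frac{1}{29}\right) = 41596 \left(- \frac{1}{29}\right) = - \frac{41596}{29}$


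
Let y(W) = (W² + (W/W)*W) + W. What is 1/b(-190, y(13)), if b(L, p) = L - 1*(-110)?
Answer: -1/80 ≈ -0.012500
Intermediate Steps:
y(W) = W² + 2*W (y(W) = (W² + 1*W) + W = (W² + W) + W = (W + W²) + W = W² + 2*W)
b(L, p) = 110 + L (b(L, p) = L + 110 = 110 + L)
1/b(-190, y(13)) = 1/(110 - 190) = 1/(-80) = -1/80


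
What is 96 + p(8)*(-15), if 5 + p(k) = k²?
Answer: -789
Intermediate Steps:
p(k) = -5 + k²
96 + p(8)*(-15) = 96 + (-5 + 8²)*(-15) = 96 + (-5 + 64)*(-15) = 96 + 59*(-15) = 96 - 885 = -789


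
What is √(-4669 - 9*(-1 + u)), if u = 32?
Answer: 2*I*√1237 ≈ 70.342*I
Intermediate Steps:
√(-4669 - 9*(-1 + u)) = √(-4669 - 9*(-1 + 32)) = √(-4669 - 9*31) = √(-4669 - 279) = √(-4948) = 2*I*√1237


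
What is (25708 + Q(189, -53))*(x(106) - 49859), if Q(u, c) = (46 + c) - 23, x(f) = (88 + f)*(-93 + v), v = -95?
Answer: -2216807418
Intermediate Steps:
x(f) = -16544 - 188*f (x(f) = (88 + f)*(-93 - 95) = (88 + f)*(-188) = -16544 - 188*f)
Q(u, c) = 23 + c
(25708 + Q(189, -53))*(x(106) - 49859) = (25708 + (23 - 53))*((-16544 - 188*106) - 49859) = (25708 - 30)*((-16544 - 19928) - 49859) = 25678*(-36472 - 49859) = 25678*(-86331) = -2216807418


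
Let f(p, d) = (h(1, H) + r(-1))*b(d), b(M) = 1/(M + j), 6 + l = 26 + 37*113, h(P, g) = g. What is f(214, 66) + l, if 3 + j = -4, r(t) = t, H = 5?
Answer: 247863/59 ≈ 4201.1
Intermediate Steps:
j = -7 (j = -3 - 4 = -7)
l = 4201 (l = -6 + (26 + 37*113) = -6 + (26 + 4181) = -6 + 4207 = 4201)
b(M) = 1/(-7 + M) (b(M) = 1/(M - 7) = 1/(-7 + M))
f(p, d) = 4/(-7 + d) (f(p, d) = (5 - 1)/(-7 + d) = 4/(-7 + d))
f(214, 66) + l = 4/(-7 + 66) + 4201 = 4/59 + 4201 = 247863/59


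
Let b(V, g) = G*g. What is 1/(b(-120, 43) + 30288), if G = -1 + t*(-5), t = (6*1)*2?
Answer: 1/27665 ≈ 3.6147e-5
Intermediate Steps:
t = 12 (t = 6*2 = 12)
G = -61 (G = -1 + 12*(-5) = -1 - 60 = -61)
b(V, g) = -61*g
1/(b(-120, 43) + 30288) = 1/(-61*43 + 30288) = 1/(-2623 + 30288) = 1/27665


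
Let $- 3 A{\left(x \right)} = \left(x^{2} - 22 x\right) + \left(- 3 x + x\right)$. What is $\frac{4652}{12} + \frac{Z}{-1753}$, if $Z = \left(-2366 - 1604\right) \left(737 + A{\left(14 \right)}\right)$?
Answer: $\frac{11372209}{5259} \approx 2162.4$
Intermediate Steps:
$A{\left(x \right)} = 8 x - \frac{x^{2}}{3}$ ($A{\left(x \right)} = - \frac{\left(x^{2} - 22 x\right) + \left(- 3 x + x\right)}{3} = - \frac{\left(x^{2} - 22 x\right) - 2 x}{3} = - \frac{x^{2} - 24 x}{3} = 8 x - \frac{x^{2}}{3}$)
$Z = - \frac{9333470}{3}$ ($Z = \left(-2366 - 1604\right) \left(737 + \frac{1}{3} \cdot 14 \left(24 - 14\right)\right) = - 3970 \left(737 + \frac{1}{3} \cdot 14 \left(24 - 14\right)\right) = - 3970 \left(737 + \frac{1}{3} \cdot 14 \cdot 10\right) = - 3970 \left(737 + \frac{140}{3}\right) = \left(-3970\right) \frac{2351}{3} = - \frac{9333470}{3} \approx -3.1112 \cdot 10^{6}$)
$\frac{4652}{12} + \frac{Z}{-1753} = \frac{4652}{12} - \frac{9333470}{3 \left(-1753\right)} = 4652 \cdot \frac{1}{12} - - \frac{9333470}{5259} = \frac{1163}{3} + \frac{9333470}{5259} = \frac{11372209}{5259}$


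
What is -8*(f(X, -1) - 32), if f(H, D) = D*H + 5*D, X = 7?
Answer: 352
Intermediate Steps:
f(H, D) = 5*D + D*H
-8*(f(X, -1) - 32) = -8*(-(5 + 7) - 32) = -8*(-1*12 - 32) = -8*(-12 - 32) = -8*(-44) = 352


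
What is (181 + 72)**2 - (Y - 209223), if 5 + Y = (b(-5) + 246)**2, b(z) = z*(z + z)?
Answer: 185621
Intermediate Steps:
b(z) = 2*z**2 (b(z) = z*(2*z) = 2*z**2)
Y = 87611 (Y = -5 + (2*(-5)**2 + 246)**2 = -5 + (2*25 + 246)**2 = -5 + (50 + 246)**2 = -5 + 296**2 = -5 + 87616 = 87611)
(181 + 72)**2 - (Y - 209223) = (181 + 72)**2 - (87611 - 209223) = 253**2 - 1*(-121612) = 64009 + 121612 = 185621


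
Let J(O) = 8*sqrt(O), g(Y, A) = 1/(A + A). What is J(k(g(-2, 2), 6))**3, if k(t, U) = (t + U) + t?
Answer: 1664*sqrt(26) ≈ 8484.8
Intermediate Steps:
g(Y, A) = 1/(2*A)
k(t, U) = U + 2*t (k(t, U) = (U + t) + t = U + 2*t)
J(k(g(-2, 2), 6))**3 = (8*sqrt(6 + 2*((1/2)/2)))**3 = (8*sqrt(6 + 2*((1/2)*(1/2))))**3 = (8*sqrt(6 + 2*(1/4)))**3 = (8*sqrt(6 + 1/2))**3 = (8*sqrt(13/2))**3 = (8*(sqrt(26)/2))**3 = (4*sqrt(26))**3 = 1664*sqrt(26)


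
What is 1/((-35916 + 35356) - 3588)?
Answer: -1/4148 ≈ -0.00024108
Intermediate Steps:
1/((-35916 + 35356) - 3588) = 1/(-560 - 3588) = 1/(-4148) = -1/4148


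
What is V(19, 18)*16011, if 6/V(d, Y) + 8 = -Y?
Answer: -48033/13 ≈ -3694.8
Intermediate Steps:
V(d, Y) = 6/(-8 - Y)
V(19, 18)*16011 = -6/(8 + 18)*16011 = -6/26*16011 = -6*1/26*16011 = -3/13*16011 = -48033/13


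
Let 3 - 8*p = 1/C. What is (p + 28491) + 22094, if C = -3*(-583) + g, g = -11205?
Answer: 3826682449/75648 ≈ 50585.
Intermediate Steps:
C = -9456 (C = -3*(-583) - 11205 = 1749 - 11205 = -9456)
p = 28369/75648 (p = 3/8 - 1/8/(-9456) = 3/8 - 1/8*(-1/9456) = 3/8 + 1/75648 = 28369/75648 ≈ 0.37501)
(p + 28491) + 22094 = (28369/75648 + 28491) + 22094 = 2155315537/75648 + 22094 = 3826682449/75648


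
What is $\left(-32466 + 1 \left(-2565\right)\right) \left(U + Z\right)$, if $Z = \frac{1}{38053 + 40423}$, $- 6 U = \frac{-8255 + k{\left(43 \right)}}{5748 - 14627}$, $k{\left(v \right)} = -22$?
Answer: $\frac{3792062416653}{696788404} \approx 5442.2$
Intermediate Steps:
$U = - \frac{2759}{17758}$ ($U = - \frac{\left(-8255 - 22\right) \frac{1}{5748 - 14627}}{6} = - \frac{\left(-8277\right) \frac{1}{-8879}}{6} = - \frac{\left(-8277\right) \left(- \frac{1}{8879}\right)}{6} = \left(- \frac{1}{6}\right) \frac{8277}{8879} = - \frac{2759}{17758} \approx -0.15537$)
$Z = \frac{1}{78476} \approx 1.2743 \cdot 10^{-5}$
$\left(-32466 + 1 \left(-2565\right)\right) \left(U + Z\right) = \left(-32466 + 1 \left(-2565\right)\right) \left(- \frac{2759}{17758} + \frac{1}{78476}\right) = \left(-32466 - 2565\right) \left(- \frac{108248763}{696788404}\right) = \left(-35031\right) \left(- \frac{108248763}{696788404}\right) = \frac{3792062416653}{696788404}$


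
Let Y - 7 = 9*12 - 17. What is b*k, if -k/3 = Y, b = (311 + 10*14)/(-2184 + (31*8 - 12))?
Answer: 66297/974 ≈ 68.067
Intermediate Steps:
Y = 98 (Y = 7 + (9*12 - 17) = 7 + (108 - 17) = 7 + 91 = 98)
b = -451/1948 (b = (311 + 140)/(-2184 + (248 - 12)) = 451/(-2184 + 236) = 451/(-1948) = 451*(-1/1948) = -451/1948 ≈ -0.23152)
k = -294 (k = -3*98 = -294)
b*k = -451/1948*(-294) = 66297/974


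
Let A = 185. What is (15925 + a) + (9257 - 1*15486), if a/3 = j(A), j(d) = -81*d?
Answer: -35259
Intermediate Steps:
a = -44955 (a = 3*(-81*185) = 3*(-14985) = -44955)
(15925 + a) + (9257 - 1*15486) = (15925 - 44955) + (9257 - 1*15486) = -29030 + (9257 - 15486) = -29030 - 6229 = -35259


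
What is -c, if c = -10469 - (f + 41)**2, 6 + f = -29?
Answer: 10505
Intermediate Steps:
f = -35 (f = -6 - 29 = -35)
c = -10505 (c = -10469 - (-35 + 41)**2 = -10469 - 1*6**2 = -10469 - 1*36 = -10469 - 36 = -10505)
-c = -1*(-10505) = 10505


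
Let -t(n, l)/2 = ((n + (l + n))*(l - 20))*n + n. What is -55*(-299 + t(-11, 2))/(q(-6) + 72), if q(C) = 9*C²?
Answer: -38215/36 ≈ -1061.5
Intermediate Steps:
t(n, l) = -2*n - 2*n*(-20 + l)*(l + 2*n) (t(n, l) = -2*(((n + (l + n))*(l - 20))*n + n) = -2*(((l + 2*n)*(-20 + l))*n + n) = -2*(((-20 + l)*(l + 2*n))*n + n) = -2*(n*(-20 + l)*(l + 2*n) + n) = -2*(n + n*(-20 + l)*(l + 2*n)) = -2*n - 2*n*(-20 + l)*(l + 2*n))
-55*(-299 + t(-11, 2))/(q(-6) + 72) = -55*(-299 + 2*(-11)*(-1 - 1*2² + 20*2 + 40*(-11) - 2*2*(-11)))/(9*(-6)² + 72) = -55*(-299 + 2*(-11)*(-1 - 1*4 + 40 - 440 + 44))/(9*36 + 72) = -55*(-299 + 2*(-11)*(-1 - 4 + 40 - 440 + 44))/(324 + 72) = -55*(-299 + 2*(-11)*(-361))/396 = -55*(-299 + 7942)/396 = -420365/396 = -55*7643/396 = -38215/36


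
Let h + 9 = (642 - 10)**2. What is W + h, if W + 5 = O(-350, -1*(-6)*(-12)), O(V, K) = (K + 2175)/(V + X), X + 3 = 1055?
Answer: 93462641/234 ≈ 3.9941e+5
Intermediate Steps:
X = 1052 (X = -3 + 1055 = 1052)
h = 399415 (h = -9 + (642 - 10)**2 = -9 + 632**2 = -9 + 399424 = 399415)
O(V, K) = (2175 + K)/(1052 + V) (O(V, K) = (K + 2175)/(V + 1052) = (2175 + K)/(1052 + V))
W = -469/234 (W = -5 + (2175 - 1*(-6)*(-12))/(1052 - 350) = -5 + (2175 + 6*(-12))/702 = -5 + (2175 - 72)/702 = -5 + (1/702)*2103 = -5 + 701/234 = -469/234 ≈ -2.0043)
W + h = -469/234 + 399415 = 93462641/234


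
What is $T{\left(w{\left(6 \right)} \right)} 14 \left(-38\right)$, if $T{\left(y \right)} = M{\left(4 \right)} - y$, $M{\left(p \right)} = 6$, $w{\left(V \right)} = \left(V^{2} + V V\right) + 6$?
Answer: $38304$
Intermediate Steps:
$w{\left(V \right)} = 6 + 2 V^{2}$ ($w{\left(V \right)} = \left(V^{2} + V^{2}\right) + 6 = 2 V^{2} + 6 = 6 + 2 V^{2}$)
$T{\left(y \right)} = 6 - y$
$T{\left(w{\left(6 \right)} \right)} 14 \left(-38\right) = \left(6 - \left(6 + 2 \cdot 6^{2}\right)\right) 14 \left(-38\right) = \left(6 - \left(6 + 2 \cdot 36\right)\right) 14 \left(-38\right) = \left(6 - \left(6 + 72\right)\right) 14 \left(-38\right) = \left(6 - 78\right) 14 \left(-38\right) = \left(-72\right) 14 \left(-38\right) = \left(-1008\right) \left(-38\right) = 38304$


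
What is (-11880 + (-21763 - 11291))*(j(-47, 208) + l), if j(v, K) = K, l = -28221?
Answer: 1258736142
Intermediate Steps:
(-11880 + (-21763 - 11291))*(j(-47, 208) + l) = (-11880 + (-21763 - 11291))*(208 - 28221) = (-11880 - 33054)*(-28013) = -44934*(-28013) = 1258736142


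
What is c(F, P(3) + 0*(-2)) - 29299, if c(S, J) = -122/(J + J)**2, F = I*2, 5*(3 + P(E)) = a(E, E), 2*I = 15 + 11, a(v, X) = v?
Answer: -8439637/288 ≈ -29304.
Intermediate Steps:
I = 13 (I = (15 + 11)/2 = (1/2)*26 = 13)
P(E) = -3 + E/5
F = 26 (F = 13*2 = 26)
c(S, J) = -61/(2*J**2) (c(S, J) = -122*1/(4*J**2) = -61/(2*J**2))
c(F, P(3) + 0*(-2)) - 29299 = -61/(2*((-3 + (1/5)*3) + 0*(-2))**2) - 29299 = -61/(2*((-3 + 3/5) + 0)**2) - 29299 = -61/(2*(-12/5 + 0)**2) - 29299 = -61/(2*(-12/5)**2) - 29299 = -61/2*25/144 - 29299 = -1525/288 - 29299 = -8439637/288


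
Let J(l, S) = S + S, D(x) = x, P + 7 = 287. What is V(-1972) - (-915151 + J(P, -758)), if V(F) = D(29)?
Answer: 916696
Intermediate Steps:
P = 280 (P = -7 + 287 = 280)
V(F) = 29
J(l, S) = 2*S
V(-1972) - (-915151 + J(P, -758)) = 29 - (-915151 + 2*(-758)) = 29 - (-915151 - 1516) = 29 - 1*(-916667) = 29 + 916667 = 916696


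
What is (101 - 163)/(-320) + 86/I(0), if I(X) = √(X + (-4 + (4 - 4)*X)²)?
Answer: 3471/160 ≈ 21.694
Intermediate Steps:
I(X) = √(16 + X) (I(X) = √(X + (-4 + 0*X)²) = √(X + (-4 + 0)²) = √(X + (-4)²) = √(X + 16) = √(16 + X))
(101 - 163)/(-320) + 86/I(0) = (101 - 163)/(-320) + 86/(√(16 + 0)) = -62*(-1/320) + 86/(√16) = 31/160 + 86/4 = 31/160 + 86*(¼) = 31/160 + 43/2 = 3471/160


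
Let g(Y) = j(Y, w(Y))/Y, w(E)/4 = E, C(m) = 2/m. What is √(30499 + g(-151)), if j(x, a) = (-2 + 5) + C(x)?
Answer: 12*√4829217/151 ≈ 174.64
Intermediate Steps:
w(E) = 4*E
j(x, a) = 3 + 2/x (j(x, a) = (-2 + 5) + 2/x = 3 + 2/x)
g(Y) = (3 + 2/Y)/Y
√(30499 + g(-151)) = √(30499 + (2 + 3*(-151))/(-151)²) = √(30499 + (2 - 453)/22801) = √(30499 + (1/22801)*(-451)) = √(30499 - 451/22801) = √(695407248/22801) = 12*√4829217/151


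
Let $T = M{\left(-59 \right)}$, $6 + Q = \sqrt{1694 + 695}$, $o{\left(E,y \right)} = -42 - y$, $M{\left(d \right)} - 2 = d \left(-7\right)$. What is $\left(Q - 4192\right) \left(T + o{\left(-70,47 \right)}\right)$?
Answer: $-1368548 + 326 \sqrt{2389} \approx -1.3526 \cdot 10^{6}$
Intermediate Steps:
$M{\left(d \right)} = 2 - 7 d$ ($M{\left(d \right)} = 2 + d \left(-7\right) = 2 - 7 d$)
$Q = -6 + \sqrt{2389}$ ($Q = -6 + \sqrt{1694 + 695} = -6 + \sqrt{2389} \approx 42.877$)
$T = 415$ ($T = 2 - -413 = 2 + 413 = 415$)
$\left(Q - 4192\right) \left(T + o{\left(-70,47 \right)}\right) = \left(\left(-6 + \sqrt{2389}\right) - 4192\right) \left(415 - 89\right) = \left(-4198 + \sqrt{2389}\right) \left(415 - 89\right) = \left(-4198 + \sqrt{2389}\right) 326 = -1368548 + 326 \sqrt{2389}$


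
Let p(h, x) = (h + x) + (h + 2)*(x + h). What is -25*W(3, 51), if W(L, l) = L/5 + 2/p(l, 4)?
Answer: -4460/297 ≈ -15.017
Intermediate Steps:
p(h, x) = h + x + (2 + h)*(h + x) (p(h, x) = (h + x) + (2 + h)*(h + x) = h + x + (2 + h)*(h + x))
W(L, l) = 2/(12 + l² + 7*l) + L/5 (W(L, l) = L/5 + 2/(l² + 3*l + 3*4 + l*4) = L*(⅕) + 2/(l² + 3*l + 12 + 4*l) = L/5 + 2/(12 + l² + 7*l) = 2/(12 + l² + 7*l) + L/5)
-25*W(3, 51) = -5*(10 + 3*(12 + 51² + 7*51))/(12 + 51² + 7*51) = -5*(10 + 3*(12 + 2601 + 357))/(12 + 2601 + 357) = -5*(10 + 3*2970)/2970 = -5*(10 + 8910)/2970 = -5*8920/2970 = -25*892/1485 = -4460/297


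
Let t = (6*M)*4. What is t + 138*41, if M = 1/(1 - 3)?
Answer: 5646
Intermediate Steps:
M = -½ (M = 1/(-2) = -½ ≈ -0.50000)
t = -12 (t = (6*(-½))*4 = -3*4 = -12)
t + 138*41 = -12 + 138*41 = -12 + 5658 = 5646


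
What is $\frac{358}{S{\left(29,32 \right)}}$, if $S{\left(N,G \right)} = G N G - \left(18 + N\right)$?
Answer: $\frac{358}{29649} \approx 0.012075$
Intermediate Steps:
$S{\left(N,G \right)} = -18 - N + N G^{2}$ ($S{\left(N,G \right)} = N G^{2} - \left(18 + N\right) = -18 - N + N G^{2}$)
$\frac{358}{S{\left(29,32 \right)}} = \frac{358}{-18 - 29 + 29 \cdot 32^{2}} = \frac{358}{-18 - 29 + 29 \cdot 1024} = \frac{358}{-18 - 29 + 29696} = \frac{358}{29649}$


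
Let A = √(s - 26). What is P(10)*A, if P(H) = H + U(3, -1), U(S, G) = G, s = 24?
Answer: 9*I*√2 ≈ 12.728*I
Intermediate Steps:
P(H) = -1 + H (P(H) = H - 1 = -1 + H)
A = I*√2 (A = √(24 - 26) = √(-2) = I*√2 ≈ 1.4142*I)
P(10)*A = (-1 + 10)*(I*√2) = 9*(I*√2) = 9*I*√2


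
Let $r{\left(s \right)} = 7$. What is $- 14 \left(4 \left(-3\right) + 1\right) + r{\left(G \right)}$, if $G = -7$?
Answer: $161$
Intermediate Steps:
$- 14 \left(4 \left(-3\right) + 1\right) + r{\left(G \right)} = - 14 \left(4 \left(-3\right) + 1\right) + 7 = - 14 \left(-12 + 1\right) + 7 = \left(-14\right) \left(-11\right) + 7 = 154 + 7 = 161$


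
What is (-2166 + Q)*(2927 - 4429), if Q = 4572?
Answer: -3613812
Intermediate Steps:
(-2166 + Q)*(2927 - 4429) = (-2166 + 4572)*(2927 - 4429) = 2406*(-1502) = -3613812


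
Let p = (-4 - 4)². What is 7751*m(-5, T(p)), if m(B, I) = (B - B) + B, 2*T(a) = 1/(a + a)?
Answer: -38755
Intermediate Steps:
p = 64 (p = (-8)² = 64)
T(a) = 1/(4*a) (T(a) = 1/(2*(a + a)) = 1/(2*((2*a))) = (1/(2*a))/2 = 1/(4*a))
m(B, I) = B (m(B, I) = 0 + B = B)
7751*m(-5, T(p)) = 7751*(-5) = -38755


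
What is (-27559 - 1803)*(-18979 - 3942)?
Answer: 673006402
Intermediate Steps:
(-27559 - 1803)*(-18979 - 3942) = -29362*(-22921) = 673006402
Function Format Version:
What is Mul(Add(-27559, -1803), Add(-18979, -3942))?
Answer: 673006402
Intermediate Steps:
Mul(Add(-27559, -1803), Add(-18979, -3942)) = Mul(-29362, -22921) = 673006402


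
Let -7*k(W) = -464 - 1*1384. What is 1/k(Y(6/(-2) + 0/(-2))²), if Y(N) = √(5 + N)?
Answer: 1/264 ≈ 0.0037879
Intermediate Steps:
k(W) = 264 (k(W) = -(-464 - 1*1384)/7 = -(-464 - 1384)/7 = -⅐*(-1848) = 264)
1/k(Y(6/(-2) + 0/(-2))²) = 1/264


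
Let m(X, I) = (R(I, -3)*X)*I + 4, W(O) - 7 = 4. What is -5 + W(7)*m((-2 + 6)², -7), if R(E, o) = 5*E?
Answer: 43159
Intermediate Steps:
W(O) = 11 (W(O) = 7 + 4 = 11)
m(X, I) = 4 + 5*X*I² (m(X, I) = ((5*I)*X)*I + 4 = (5*I*X)*I + 4 = 5*X*I² + 4 = 4 + 5*X*I²)
-5 + W(7)*m((-2 + 6)², -7) = -5 + 11*(4 + 5*(-2 + 6)²*(-7)²) = -5 + 11*(4 + 5*4²*49) = -5 + 11*(4 + 5*16*49) = -5 + 11*(4 + 3920) = -5 + 11*3924 = -5 + 43164 = 43159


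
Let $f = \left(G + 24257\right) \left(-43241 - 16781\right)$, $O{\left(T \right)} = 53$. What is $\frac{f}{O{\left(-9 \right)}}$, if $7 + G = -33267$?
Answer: $\frac{541218374}{53} \approx 1.0212 \cdot 10^{7}$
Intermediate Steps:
$G = -33274$ ($G = -7 - 33267 = -33274$)
$f = 541218374$ ($f = \left(-33274 + 24257\right) \left(-43241 - 16781\right) = \left(-9017\right) \left(-60022\right) = 541218374$)
$\frac{f}{O{\left(-9 \right)}} = \frac{541218374}{53}$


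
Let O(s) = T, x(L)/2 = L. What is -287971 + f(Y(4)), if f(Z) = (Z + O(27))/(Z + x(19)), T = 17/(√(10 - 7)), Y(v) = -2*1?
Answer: -5183479/18 + 17*√3/108 ≈ -2.8797e+5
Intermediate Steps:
x(L) = 2*L
Y(v) = -2
T = 17*√3/3 (T = 17/(√3) = 17*(√3/3) = 17*√3/3 ≈ 9.8150)
O(s) = 17*√3/3
f(Z) = (Z + 17*√3/3)/(38 + Z) (f(Z) = (Z + 17*√3/3)/(Z + 2*19) = (Z + 17*√3/3)/(Z + 38) = (Z + 17*√3/3)/(38 + Z))
-287971 + f(Y(4)) = -287971 + (-2 + 17*√3/3)/(38 - 2) = -287971 + (-2 + 17*√3/3)/36 = -287971 + (-1/18 + 17*√3/108) = -5183479/18 + 17*√3/108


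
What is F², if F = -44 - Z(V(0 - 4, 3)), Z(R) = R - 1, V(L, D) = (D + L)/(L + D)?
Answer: 1936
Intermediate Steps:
V(L, D) = 1 (V(L, D) = (D + L)/(D + L) = 1)
Z(R) = -1 + R
F = -44 (F = -44 - (-1 + 1) = -44 - 1*0 = -44 + 0 = -44)
F² = (-44)² = 1936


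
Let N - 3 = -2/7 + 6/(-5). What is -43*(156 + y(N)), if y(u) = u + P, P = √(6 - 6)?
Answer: -237059/35 ≈ -6773.1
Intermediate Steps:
N = 53/35 (N = 3 + (-2/7 + 6/(-5)) = 3 + (-2*⅐ + 6*(-⅕)) = 3 + (-2/7 - 6/5) = 3 - 52/35 = 53/35 ≈ 1.5143)
P = 0 (P = √0 = 0)
y(u) = u (y(u) = u + 0 = u)
-43*(156 + y(N)) = -43*(156 + 53/35) = -43*5513/35 = -237059/35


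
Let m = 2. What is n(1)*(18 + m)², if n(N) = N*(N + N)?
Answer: 800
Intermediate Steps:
n(N) = 2*N² (n(N) = N*(2*N) = 2*N²)
n(1)*(18 + m)² = (2*1²)*(18 + 2)² = (2*1)*20² = 2*400 = 800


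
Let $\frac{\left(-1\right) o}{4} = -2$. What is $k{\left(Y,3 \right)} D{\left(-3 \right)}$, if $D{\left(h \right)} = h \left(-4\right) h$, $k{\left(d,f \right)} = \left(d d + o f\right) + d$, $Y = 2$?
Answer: $-1080$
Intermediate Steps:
$o = 8$ ($o = \left(-4\right) \left(-2\right) = 8$)
$k{\left(d,f \right)} = d + d^{2} + 8 f$ ($k{\left(d,f \right)} = \left(d d + 8 f\right) + d = \left(d^{2} + 8 f\right) + d = d + d^{2} + 8 f$)
$D{\left(h \right)} = - 4 h^{2}$ ($D{\left(h \right)} = - 4 h h = - 4 h^{2}$)
$k{\left(Y,3 \right)} D{\left(-3 \right)} = \left(2 + 2^{2} + 8 \cdot 3\right) \left(- 4 \left(-3\right)^{2}\right) = \left(2 + 4 + 24\right) \left(\left(-4\right) 9\right) = 30 \left(-36\right) = -1080$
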